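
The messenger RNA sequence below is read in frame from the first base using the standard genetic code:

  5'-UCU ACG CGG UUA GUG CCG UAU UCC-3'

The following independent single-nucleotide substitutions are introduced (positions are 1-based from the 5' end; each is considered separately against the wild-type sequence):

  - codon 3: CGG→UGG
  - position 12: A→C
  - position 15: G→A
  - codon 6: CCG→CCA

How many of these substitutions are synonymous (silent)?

Codon 3: CGG (Arg) → UGG (Trp) — missense.
Codon 4: UUA (Leu) → UUC (Phe) — missense.
Codon 5: GUG (Val) → GUA (Val) — synonymous.
Codon 6: CCG (Pro) → CCA (Pro) — synonymous.
Synonymous: 2 of 4.

2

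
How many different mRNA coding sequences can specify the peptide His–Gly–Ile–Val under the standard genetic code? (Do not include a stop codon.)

96

His: 2 codons.
Gly: 4 codons.
Ile: 3 codons.
Val: 4 codons.
2 × 4 × 3 × 4 = 96.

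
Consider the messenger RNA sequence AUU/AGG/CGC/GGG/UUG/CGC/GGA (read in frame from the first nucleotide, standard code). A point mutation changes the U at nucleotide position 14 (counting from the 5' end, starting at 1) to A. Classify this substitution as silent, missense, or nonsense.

nonsense

Position 14 falls in codon 5: UUG → Leu.
After the substitution the codon is UAG → Stop.
The new codon is a stop codon, so this is a nonsense mutation.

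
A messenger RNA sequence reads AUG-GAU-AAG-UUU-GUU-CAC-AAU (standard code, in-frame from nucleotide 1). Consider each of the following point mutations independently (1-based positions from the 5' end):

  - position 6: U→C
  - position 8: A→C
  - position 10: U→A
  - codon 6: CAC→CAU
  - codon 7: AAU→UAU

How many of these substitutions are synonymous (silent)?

2

Codon 2: GAU (Asp) → GAC (Asp) — synonymous.
Codon 3: AAG (Lys) → ACG (Thr) — missense.
Codon 4: UUU (Phe) → AUU (Ile) — missense.
Codon 6: CAC (His) → CAU (His) — synonymous.
Codon 7: AAU (Asn) → UAU (Tyr) — missense.
Synonymous: 2 of 5.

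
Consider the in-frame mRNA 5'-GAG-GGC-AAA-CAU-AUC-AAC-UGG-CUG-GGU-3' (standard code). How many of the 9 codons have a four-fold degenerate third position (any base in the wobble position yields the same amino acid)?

3

Codon 1 GAG (Glu): third position 2-fold.
Codon 2 GGC (Gly): third position 4-fold.
Codon 3 AAA (Lys): third position 2-fold.
Codon 4 CAU (His): third position 2-fold.
Codon 5 AUC (Ile): third position 3-fold.
Codon 6 AAC (Asn): third position 2-fold.
Codon 7 UGG (Trp): third position 1-fold.
Codon 8 CUG (Leu): third position 4-fold.
Codon 9 GGU (Gly): third position 4-fold.
Four-fold degenerate third positions: 3.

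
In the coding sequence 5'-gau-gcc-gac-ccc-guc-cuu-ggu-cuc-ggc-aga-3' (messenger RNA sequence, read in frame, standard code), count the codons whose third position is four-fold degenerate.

7

Codon 1 GAU (Asp): third position 2-fold.
Codon 2 GCC (Ala): third position 4-fold.
Codon 3 GAC (Asp): third position 2-fold.
Codon 4 CCC (Pro): third position 4-fold.
Codon 5 GUC (Val): third position 4-fold.
Codon 6 CUU (Leu): third position 4-fold.
Codon 7 GGU (Gly): third position 4-fold.
Codon 8 CUC (Leu): third position 4-fold.
Codon 9 GGC (Gly): third position 4-fold.
Codon 10 AGA (Arg): third position 2-fold.
Four-fold degenerate third positions: 7.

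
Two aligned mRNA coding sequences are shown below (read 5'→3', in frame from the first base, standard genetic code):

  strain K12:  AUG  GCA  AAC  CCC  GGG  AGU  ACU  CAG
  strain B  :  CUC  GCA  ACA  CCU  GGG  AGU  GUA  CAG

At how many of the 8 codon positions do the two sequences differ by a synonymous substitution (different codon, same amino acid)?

Codon 1: AUG Met / CUC Leu — nonsynonymous.
Codon 2: GCA Ala / GCA Ala — identical.
Codon 3: AAC Asn / ACA Thr — nonsynonymous.
Codon 4: CCC Pro / CCU Pro — synonymous.
Codon 5: GGG Gly / GGG Gly — identical.
Codon 6: AGU Ser / AGU Ser — identical.
Codon 7: ACU Thr / GUA Val — nonsynonymous.
Codon 8: CAG Gln / CAG Gln — identical.
Synonymous differences: 1.

1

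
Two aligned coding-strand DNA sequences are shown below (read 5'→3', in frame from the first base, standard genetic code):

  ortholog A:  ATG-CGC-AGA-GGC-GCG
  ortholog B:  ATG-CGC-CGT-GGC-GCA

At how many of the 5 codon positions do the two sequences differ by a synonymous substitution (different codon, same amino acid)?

2

Codon 1: ATG Met / ATG Met — identical.
Codon 2: CGC Arg / CGC Arg — identical.
Codon 3: AGA Arg / CGT Arg — synonymous.
Codon 4: GGC Gly / GGC Gly — identical.
Codon 5: GCG Ala / GCA Ala — synonymous.
Synonymous differences: 2.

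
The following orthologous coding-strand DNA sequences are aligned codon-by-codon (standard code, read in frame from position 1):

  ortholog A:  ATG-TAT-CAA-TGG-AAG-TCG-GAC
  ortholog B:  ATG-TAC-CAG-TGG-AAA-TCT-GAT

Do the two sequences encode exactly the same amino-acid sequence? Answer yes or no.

Codon 1: ATG Met / ATG Met — identical.
Codon 2: TAT Tyr / TAC Tyr — synonymous.
Codon 3: CAA Gln / CAG Gln — synonymous.
Codon 4: TGG Trp / TGG Trp — identical.
Codon 5: AAG Lys / AAA Lys — synonymous.
Codon 6: TCG Ser / TCT Ser — synonymous.
Codon 7: GAC Asp / GAT Asp — synonymous.
Nonsynonymous differences: 0 → same protein.

yes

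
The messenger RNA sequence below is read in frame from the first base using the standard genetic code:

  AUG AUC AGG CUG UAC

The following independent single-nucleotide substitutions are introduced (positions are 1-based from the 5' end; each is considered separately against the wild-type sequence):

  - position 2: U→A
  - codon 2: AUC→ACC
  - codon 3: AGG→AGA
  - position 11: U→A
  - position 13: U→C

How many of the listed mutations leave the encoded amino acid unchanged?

Codon 1: AUG (Met) → AAG (Lys) — missense.
Codon 2: AUC (Ile) → ACC (Thr) — missense.
Codon 3: AGG (Arg) → AGA (Arg) — synonymous.
Codon 4: CUG (Leu) → CAG (Gln) — missense.
Codon 5: UAC (Tyr) → CAC (His) — missense.
Synonymous: 1 of 5.

1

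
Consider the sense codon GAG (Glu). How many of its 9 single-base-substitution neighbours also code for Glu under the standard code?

Position 1: none → 0 synonymous.
Position 2: none → 0 synonymous.
Position 3: GAA → 1 synonymous.
Total: 0 + 0 + 1 = 1.

1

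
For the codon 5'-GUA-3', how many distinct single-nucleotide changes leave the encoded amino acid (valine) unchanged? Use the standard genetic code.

3

Position 1: none → 0 synonymous.
Position 2: none → 0 synonymous.
Position 3: GUU, GUC, GUG → 3 synonymous.
Total: 0 + 0 + 3 = 3.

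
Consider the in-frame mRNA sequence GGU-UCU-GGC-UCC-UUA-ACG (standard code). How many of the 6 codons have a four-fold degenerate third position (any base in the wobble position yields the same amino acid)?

5

Codon 1 GGU (Gly): third position 4-fold.
Codon 2 UCU (Ser): third position 4-fold.
Codon 3 GGC (Gly): third position 4-fold.
Codon 4 UCC (Ser): third position 4-fold.
Codon 5 UUA (Leu): third position 2-fold.
Codon 6 ACG (Thr): third position 4-fold.
Four-fold degenerate third positions: 5.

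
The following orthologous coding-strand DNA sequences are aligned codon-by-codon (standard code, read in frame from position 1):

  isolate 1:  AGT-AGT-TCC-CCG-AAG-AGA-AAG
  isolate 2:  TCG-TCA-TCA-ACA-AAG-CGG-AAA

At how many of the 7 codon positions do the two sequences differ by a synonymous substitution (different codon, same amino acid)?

Codon 1: AGT Ser / TCG Ser — synonymous.
Codon 2: AGT Ser / TCA Ser — synonymous.
Codon 3: TCC Ser / TCA Ser — synonymous.
Codon 4: CCG Pro / ACA Thr — nonsynonymous.
Codon 5: AAG Lys / AAG Lys — identical.
Codon 6: AGA Arg / CGG Arg — synonymous.
Codon 7: AAG Lys / AAA Lys — synonymous.
Synonymous differences: 5.

5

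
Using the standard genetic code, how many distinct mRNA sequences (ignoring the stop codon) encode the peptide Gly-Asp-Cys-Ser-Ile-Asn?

Gly: 4 codons.
Asp: 2 codons.
Cys: 2 codons.
Ser: 6 codons.
Ile: 3 codons.
Asn: 2 codons.
4 × 2 × 2 × 6 × 3 × 2 = 576.

576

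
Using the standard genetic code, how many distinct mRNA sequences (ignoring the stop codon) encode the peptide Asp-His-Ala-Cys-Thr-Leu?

768

Asp: 2 codons.
His: 2 codons.
Ala: 4 codons.
Cys: 2 codons.
Thr: 4 codons.
Leu: 6 codons.
2 × 2 × 4 × 2 × 4 × 6 = 768.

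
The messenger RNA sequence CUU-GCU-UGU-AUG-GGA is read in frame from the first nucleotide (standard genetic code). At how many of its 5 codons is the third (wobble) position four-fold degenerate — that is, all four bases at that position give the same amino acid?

Codon 1 CUU (Leu): third position 4-fold.
Codon 2 GCU (Ala): third position 4-fold.
Codon 3 UGU (Cys): third position 2-fold.
Codon 4 AUG (Met): third position 1-fold.
Codon 5 GGA (Gly): third position 4-fold.
Four-fold degenerate third positions: 3.

3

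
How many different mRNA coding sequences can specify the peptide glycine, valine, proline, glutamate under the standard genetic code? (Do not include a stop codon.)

128

Gly: 4 codons.
Val: 4 codons.
Pro: 4 codons.
Glu: 2 codons.
4 × 4 × 4 × 2 = 128.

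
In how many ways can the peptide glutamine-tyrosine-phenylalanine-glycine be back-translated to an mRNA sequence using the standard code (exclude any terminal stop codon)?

Gln: 2 codons.
Tyr: 2 codons.
Phe: 2 codons.
Gly: 4 codons.
2 × 2 × 2 × 4 = 32.

32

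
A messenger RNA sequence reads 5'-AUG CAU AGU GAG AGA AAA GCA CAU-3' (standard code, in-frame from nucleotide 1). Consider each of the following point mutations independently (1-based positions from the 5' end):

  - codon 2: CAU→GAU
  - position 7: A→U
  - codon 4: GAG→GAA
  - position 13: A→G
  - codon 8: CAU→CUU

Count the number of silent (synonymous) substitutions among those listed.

1

Codon 2: CAU (His) → GAU (Asp) — missense.
Codon 3: AGU (Ser) → UGU (Cys) — missense.
Codon 4: GAG (Glu) → GAA (Glu) — synonymous.
Codon 5: AGA (Arg) → GGA (Gly) — missense.
Codon 8: CAU (His) → CUU (Leu) — missense.
Synonymous: 1 of 5.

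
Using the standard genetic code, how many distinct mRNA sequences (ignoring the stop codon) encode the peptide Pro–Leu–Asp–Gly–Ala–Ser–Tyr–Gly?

Pro: 4 codons.
Leu: 6 codons.
Asp: 2 codons.
Gly: 4 codons.
Ala: 4 codons.
Ser: 6 codons.
Tyr: 2 codons.
Gly: 4 codons.
4 × 6 × 2 × 4 × 4 × 6 × 2 × 4 = 36864.

36864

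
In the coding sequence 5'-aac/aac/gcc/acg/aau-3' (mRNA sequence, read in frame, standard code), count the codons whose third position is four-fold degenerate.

2

Codon 1 AAC (Asn): third position 2-fold.
Codon 2 AAC (Asn): third position 2-fold.
Codon 3 GCC (Ala): third position 4-fold.
Codon 4 ACG (Thr): third position 4-fold.
Codon 5 AAU (Asn): third position 2-fold.
Four-fold degenerate third positions: 2.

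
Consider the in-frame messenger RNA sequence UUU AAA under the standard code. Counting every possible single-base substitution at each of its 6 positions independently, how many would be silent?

2

Codon 1 (UUU, Phe): 1 synonymous substitution.
Codon 2 (AAA, Lys): 1 synonymous substitution.
Total: 1 + 1 = 2.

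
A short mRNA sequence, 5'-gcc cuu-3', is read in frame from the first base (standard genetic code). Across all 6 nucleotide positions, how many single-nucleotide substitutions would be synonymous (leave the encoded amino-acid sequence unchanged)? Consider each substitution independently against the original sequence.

Codon 1 (GCC, Ala): 3 synonymous substitutions.
Codon 2 (CUU, Leu): 3 synonymous substitutions.
Total: 3 + 3 = 6.

6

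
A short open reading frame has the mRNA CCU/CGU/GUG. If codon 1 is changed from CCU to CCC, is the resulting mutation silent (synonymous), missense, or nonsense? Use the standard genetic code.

silent

Position 3 falls in codon 1: CCU → Pro.
After the substitution the codon is CCC → Pro.
Both encode Pro, so the change is synonymous.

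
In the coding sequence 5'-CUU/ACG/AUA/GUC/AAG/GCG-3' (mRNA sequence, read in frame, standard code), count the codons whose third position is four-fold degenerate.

Codon 1 CUU (Leu): third position 4-fold.
Codon 2 ACG (Thr): third position 4-fold.
Codon 3 AUA (Ile): third position 3-fold.
Codon 4 GUC (Val): third position 4-fold.
Codon 5 AAG (Lys): third position 2-fold.
Codon 6 GCG (Ala): third position 4-fold.
Four-fold degenerate third positions: 4.

4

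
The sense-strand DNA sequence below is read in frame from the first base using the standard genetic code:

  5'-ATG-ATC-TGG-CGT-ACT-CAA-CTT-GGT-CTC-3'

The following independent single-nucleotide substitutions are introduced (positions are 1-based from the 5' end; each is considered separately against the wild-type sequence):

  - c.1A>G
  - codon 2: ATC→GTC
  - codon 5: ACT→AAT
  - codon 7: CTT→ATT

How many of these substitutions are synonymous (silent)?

0

Codon 1: ATG (Met) → GTG (Val) — missense.
Codon 2: ATC (Ile) → GTC (Val) — missense.
Codon 5: ACT (Thr) → AAT (Asn) — missense.
Codon 7: CTT (Leu) → ATT (Ile) — missense.
Synonymous: 0 of 4.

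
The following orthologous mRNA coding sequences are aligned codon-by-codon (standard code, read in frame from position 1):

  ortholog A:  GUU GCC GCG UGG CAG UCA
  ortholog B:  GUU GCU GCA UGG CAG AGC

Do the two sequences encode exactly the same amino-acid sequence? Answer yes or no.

Codon 1: GUU Val / GUU Val — identical.
Codon 2: GCC Ala / GCU Ala — synonymous.
Codon 3: GCG Ala / GCA Ala — synonymous.
Codon 4: UGG Trp / UGG Trp — identical.
Codon 5: CAG Gln / CAG Gln — identical.
Codon 6: UCA Ser / AGC Ser — synonymous.
Nonsynonymous differences: 0 → same protein.

yes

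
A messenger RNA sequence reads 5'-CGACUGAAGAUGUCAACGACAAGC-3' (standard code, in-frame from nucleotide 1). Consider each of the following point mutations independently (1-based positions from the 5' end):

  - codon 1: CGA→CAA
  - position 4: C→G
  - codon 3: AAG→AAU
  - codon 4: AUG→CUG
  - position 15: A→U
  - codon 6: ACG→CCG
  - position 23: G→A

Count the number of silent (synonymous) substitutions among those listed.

Codon 1: CGA (Arg) → CAA (Gln) — missense.
Codon 2: CUG (Leu) → GUG (Val) — missense.
Codon 3: AAG (Lys) → AAU (Asn) — missense.
Codon 4: AUG (Met) → CUG (Leu) — missense.
Codon 5: UCA (Ser) → UCU (Ser) — synonymous.
Codon 6: ACG (Thr) → CCG (Pro) — missense.
Codon 8: AGC (Ser) → AAC (Asn) — missense.
Synonymous: 1 of 7.

1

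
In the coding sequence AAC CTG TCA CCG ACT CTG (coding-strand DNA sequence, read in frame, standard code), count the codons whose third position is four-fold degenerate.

5

Codon 1 AAC (Asn): third position 2-fold.
Codon 2 CTG (Leu): third position 4-fold.
Codon 3 TCA (Ser): third position 4-fold.
Codon 4 CCG (Pro): third position 4-fold.
Codon 5 ACT (Thr): third position 4-fold.
Codon 6 CTG (Leu): third position 4-fold.
Four-fold degenerate third positions: 5.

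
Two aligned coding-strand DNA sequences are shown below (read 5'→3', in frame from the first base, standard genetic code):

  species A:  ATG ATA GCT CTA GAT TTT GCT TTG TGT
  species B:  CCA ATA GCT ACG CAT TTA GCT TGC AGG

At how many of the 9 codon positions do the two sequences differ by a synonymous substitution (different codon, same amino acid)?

0

Codon 1: ATG Met / CCA Pro — nonsynonymous.
Codon 2: ATA Ile / ATA Ile — identical.
Codon 3: GCT Ala / GCT Ala — identical.
Codon 4: CTA Leu / ACG Thr — nonsynonymous.
Codon 5: GAT Asp / CAT His — nonsynonymous.
Codon 6: TTT Phe / TTA Leu — nonsynonymous.
Codon 7: GCT Ala / GCT Ala — identical.
Codon 8: TTG Leu / TGC Cys — nonsynonymous.
Codon 9: TGT Cys / AGG Arg — nonsynonymous.
Synonymous differences: 0.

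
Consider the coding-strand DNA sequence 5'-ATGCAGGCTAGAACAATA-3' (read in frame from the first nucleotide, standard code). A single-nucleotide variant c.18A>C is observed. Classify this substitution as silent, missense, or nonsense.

Position 18 falls in codon 6: ATA → Ile.
After the substitution the codon is ATC → Ile.
Both encode Ile, so the change is synonymous.

silent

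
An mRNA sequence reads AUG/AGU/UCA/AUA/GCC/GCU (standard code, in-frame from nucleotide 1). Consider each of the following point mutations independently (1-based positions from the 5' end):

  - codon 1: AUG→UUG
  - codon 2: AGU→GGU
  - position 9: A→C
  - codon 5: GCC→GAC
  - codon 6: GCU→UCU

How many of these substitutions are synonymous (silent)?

1

Codon 1: AUG (Met) → UUG (Leu) — missense.
Codon 2: AGU (Ser) → GGU (Gly) — missense.
Codon 3: UCA (Ser) → UCC (Ser) — synonymous.
Codon 5: GCC (Ala) → GAC (Asp) — missense.
Codon 6: GCU (Ala) → UCU (Ser) — missense.
Synonymous: 1 of 5.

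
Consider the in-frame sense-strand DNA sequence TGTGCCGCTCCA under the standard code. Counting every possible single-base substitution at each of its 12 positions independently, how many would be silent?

Codon 1 (TGT, Cys): 1 synonymous substitution.
Codon 2 (GCC, Ala): 3 synonymous substitutions.
Codon 3 (GCT, Ala): 3 synonymous substitutions.
Codon 4 (CCA, Pro): 3 synonymous substitutions.
Total: 1 + 3 + 3 + 3 = 10.

10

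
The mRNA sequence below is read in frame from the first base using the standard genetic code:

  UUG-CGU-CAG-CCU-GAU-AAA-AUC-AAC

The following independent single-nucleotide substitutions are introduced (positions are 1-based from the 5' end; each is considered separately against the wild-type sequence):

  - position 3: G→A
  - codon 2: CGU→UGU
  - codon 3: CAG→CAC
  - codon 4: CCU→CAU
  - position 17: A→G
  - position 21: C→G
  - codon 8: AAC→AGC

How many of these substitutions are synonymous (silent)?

Codon 1: UUG (Leu) → UUA (Leu) — synonymous.
Codon 2: CGU (Arg) → UGU (Cys) — missense.
Codon 3: CAG (Gln) → CAC (His) — missense.
Codon 4: CCU (Pro) → CAU (His) — missense.
Codon 6: AAA (Lys) → AGA (Arg) — missense.
Codon 7: AUC (Ile) → AUG (Met) — missense.
Codon 8: AAC (Asn) → AGC (Ser) — missense.
Synonymous: 1 of 7.

1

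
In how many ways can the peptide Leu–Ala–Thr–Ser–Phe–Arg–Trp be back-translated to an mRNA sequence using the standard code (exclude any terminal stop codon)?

Leu: 6 codons.
Ala: 4 codons.
Thr: 4 codons.
Ser: 6 codons.
Phe: 2 codons.
Arg: 6 codons.
Trp: 1 codon.
6 × 4 × 4 × 6 × 2 × 6 × 1 = 6912.

6912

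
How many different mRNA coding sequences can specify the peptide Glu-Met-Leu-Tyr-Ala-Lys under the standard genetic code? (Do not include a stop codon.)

192

Glu: 2 codons.
Met: 1 codon.
Leu: 6 codons.
Tyr: 2 codons.
Ala: 4 codons.
Lys: 2 codons.
2 × 1 × 6 × 2 × 4 × 2 = 192.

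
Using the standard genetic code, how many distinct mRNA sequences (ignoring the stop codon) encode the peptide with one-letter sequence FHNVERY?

768

Phe: 2 codons.
His: 2 codons.
Asn: 2 codons.
Val: 4 codons.
Glu: 2 codons.
Arg: 6 codons.
Tyr: 2 codons.
2 × 2 × 2 × 4 × 2 × 6 × 2 = 768.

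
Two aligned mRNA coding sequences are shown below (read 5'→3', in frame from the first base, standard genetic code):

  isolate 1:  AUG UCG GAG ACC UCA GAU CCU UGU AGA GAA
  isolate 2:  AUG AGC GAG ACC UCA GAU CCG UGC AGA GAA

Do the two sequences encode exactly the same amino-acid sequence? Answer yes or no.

Codon 1: AUG Met / AUG Met — identical.
Codon 2: UCG Ser / AGC Ser — synonymous.
Codon 3: GAG Glu / GAG Glu — identical.
Codon 4: ACC Thr / ACC Thr — identical.
Codon 5: UCA Ser / UCA Ser — identical.
Codon 6: GAU Asp / GAU Asp — identical.
Codon 7: CCU Pro / CCG Pro — synonymous.
Codon 8: UGU Cys / UGC Cys — synonymous.
Codon 9: AGA Arg / AGA Arg — identical.
Codon 10: GAA Glu / GAA Glu — identical.
Nonsynonymous differences: 0 → same protein.

yes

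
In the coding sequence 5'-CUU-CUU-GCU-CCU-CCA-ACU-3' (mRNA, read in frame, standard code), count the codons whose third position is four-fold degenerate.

Codon 1 CUU (Leu): third position 4-fold.
Codon 2 CUU (Leu): third position 4-fold.
Codon 3 GCU (Ala): third position 4-fold.
Codon 4 CCU (Pro): third position 4-fold.
Codon 5 CCA (Pro): third position 4-fold.
Codon 6 ACU (Thr): third position 4-fold.
Four-fold degenerate third positions: 6.

6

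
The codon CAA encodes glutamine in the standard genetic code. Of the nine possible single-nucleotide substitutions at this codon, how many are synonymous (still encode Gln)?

1

Position 1: none → 0 synonymous.
Position 2: none → 0 synonymous.
Position 3: CAG → 1 synonymous.
Total: 0 + 0 + 1 = 1.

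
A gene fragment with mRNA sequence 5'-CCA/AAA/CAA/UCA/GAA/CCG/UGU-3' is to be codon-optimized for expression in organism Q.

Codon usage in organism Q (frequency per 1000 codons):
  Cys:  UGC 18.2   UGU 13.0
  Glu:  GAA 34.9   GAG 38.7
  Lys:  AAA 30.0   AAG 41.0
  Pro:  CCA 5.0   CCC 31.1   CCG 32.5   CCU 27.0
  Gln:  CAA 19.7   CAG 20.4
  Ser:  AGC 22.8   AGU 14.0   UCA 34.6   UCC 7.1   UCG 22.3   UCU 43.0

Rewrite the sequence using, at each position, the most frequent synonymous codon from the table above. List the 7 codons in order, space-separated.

CCG AAG CAG UCU GAG CCG UGC

Codon 1 (Pro): best is CCG at 32.5.
Codon 2 (Lys): best is AAG at 41.0.
Codon 3 (Gln): best is CAG at 20.4.
Codon 4 (Ser): best is UCU at 43.0.
Codon 5 (Glu): best is GAG at 38.7.
Codon 6 (Pro): best is CCG at 32.5.
Codon 7 (Cys): best is UGC at 18.2.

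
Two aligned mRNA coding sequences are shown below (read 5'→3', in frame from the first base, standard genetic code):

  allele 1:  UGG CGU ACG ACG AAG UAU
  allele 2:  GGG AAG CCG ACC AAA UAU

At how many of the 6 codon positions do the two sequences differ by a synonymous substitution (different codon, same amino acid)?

Codon 1: UGG Trp / GGG Gly — nonsynonymous.
Codon 2: CGU Arg / AAG Lys — nonsynonymous.
Codon 3: ACG Thr / CCG Pro — nonsynonymous.
Codon 4: ACG Thr / ACC Thr — synonymous.
Codon 5: AAG Lys / AAA Lys — synonymous.
Codon 6: UAU Tyr / UAU Tyr — identical.
Synonymous differences: 2.

2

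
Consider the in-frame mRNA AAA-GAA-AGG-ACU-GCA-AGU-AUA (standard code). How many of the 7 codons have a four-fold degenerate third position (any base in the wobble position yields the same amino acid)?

2

Codon 1 AAA (Lys): third position 2-fold.
Codon 2 GAA (Glu): third position 2-fold.
Codon 3 AGG (Arg): third position 2-fold.
Codon 4 ACU (Thr): third position 4-fold.
Codon 5 GCA (Ala): third position 4-fold.
Codon 6 AGU (Ser): third position 2-fold.
Codon 7 AUA (Ile): third position 3-fold.
Four-fold degenerate third positions: 2.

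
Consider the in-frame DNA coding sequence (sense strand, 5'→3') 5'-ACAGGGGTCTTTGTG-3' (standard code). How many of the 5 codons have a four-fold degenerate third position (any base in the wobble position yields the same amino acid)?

Codon 1 ACA (Thr): third position 4-fold.
Codon 2 GGG (Gly): third position 4-fold.
Codon 3 GTC (Val): third position 4-fold.
Codon 4 TTT (Phe): third position 2-fold.
Codon 5 GTG (Val): third position 4-fold.
Four-fold degenerate third positions: 4.

4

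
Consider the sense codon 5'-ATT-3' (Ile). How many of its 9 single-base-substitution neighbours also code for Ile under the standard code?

Position 1: none → 0 synonymous.
Position 2: none → 0 synonymous.
Position 3: ATC, ATA → 2 synonymous.
Total: 0 + 0 + 2 = 2.

2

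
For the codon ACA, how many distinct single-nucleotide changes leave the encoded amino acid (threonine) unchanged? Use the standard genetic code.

3

Position 1: none → 0 synonymous.
Position 2: none → 0 synonymous.
Position 3: ACT, ACC, ACG → 3 synonymous.
Total: 0 + 0 + 3 = 3.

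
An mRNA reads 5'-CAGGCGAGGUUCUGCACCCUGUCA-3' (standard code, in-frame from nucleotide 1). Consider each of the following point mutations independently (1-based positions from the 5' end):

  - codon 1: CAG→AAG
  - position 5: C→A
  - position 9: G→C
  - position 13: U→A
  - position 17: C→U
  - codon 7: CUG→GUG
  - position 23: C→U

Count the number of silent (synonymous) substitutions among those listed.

Codon 1: CAG (Gln) → AAG (Lys) — missense.
Codon 2: GCG (Ala) → GAG (Glu) — missense.
Codon 3: AGG (Arg) → AGC (Ser) — missense.
Codon 5: UGC (Cys) → AGC (Ser) — missense.
Codon 6: ACC (Thr) → AUC (Ile) — missense.
Codon 7: CUG (Leu) → GUG (Val) — missense.
Codon 8: UCA (Ser) → UUA (Leu) — missense.
Synonymous: 0 of 7.

0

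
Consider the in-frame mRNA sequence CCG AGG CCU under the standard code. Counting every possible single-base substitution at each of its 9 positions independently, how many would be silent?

Codon 1 (CCG, Pro): 3 synonymous substitutions.
Codon 2 (AGG, Arg): 2 synonymous substitutions.
Codon 3 (CCU, Pro): 3 synonymous substitutions.
Total: 3 + 2 + 3 = 8.

8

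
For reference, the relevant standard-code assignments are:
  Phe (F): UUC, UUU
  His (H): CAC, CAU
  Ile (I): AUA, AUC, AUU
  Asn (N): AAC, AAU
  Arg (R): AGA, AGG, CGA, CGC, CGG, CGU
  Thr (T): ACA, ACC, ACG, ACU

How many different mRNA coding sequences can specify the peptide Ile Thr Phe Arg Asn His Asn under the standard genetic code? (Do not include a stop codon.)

1152

Ile: 3 codons.
Thr: 4 codons.
Phe: 2 codons.
Arg: 6 codons.
Asn: 2 codons.
His: 2 codons.
Asn: 2 codons.
3 × 4 × 2 × 6 × 2 × 2 × 2 = 1152.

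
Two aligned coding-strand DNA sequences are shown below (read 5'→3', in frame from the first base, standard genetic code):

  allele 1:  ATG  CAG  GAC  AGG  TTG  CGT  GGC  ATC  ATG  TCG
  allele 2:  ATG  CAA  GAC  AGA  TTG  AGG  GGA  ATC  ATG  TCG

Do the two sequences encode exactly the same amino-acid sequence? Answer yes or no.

yes

Codon 1: ATG Met / ATG Met — identical.
Codon 2: CAG Gln / CAA Gln — synonymous.
Codon 3: GAC Asp / GAC Asp — identical.
Codon 4: AGG Arg / AGA Arg — synonymous.
Codon 5: TTG Leu / TTG Leu — identical.
Codon 6: CGT Arg / AGG Arg — synonymous.
Codon 7: GGC Gly / GGA Gly — synonymous.
Codon 8: ATC Ile / ATC Ile — identical.
Codon 9: ATG Met / ATG Met — identical.
Codon 10: TCG Ser / TCG Ser — identical.
Nonsynonymous differences: 0 → same protein.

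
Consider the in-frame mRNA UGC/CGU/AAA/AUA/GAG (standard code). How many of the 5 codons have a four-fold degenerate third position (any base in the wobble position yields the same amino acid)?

Codon 1 UGC (Cys): third position 2-fold.
Codon 2 CGU (Arg): third position 4-fold.
Codon 3 AAA (Lys): third position 2-fold.
Codon 4 AUA (Ile): third position 3-fold.
Codon 5 GAG (Glu): third position 2-fold.
Four-fold degenerate third positions: 1.

1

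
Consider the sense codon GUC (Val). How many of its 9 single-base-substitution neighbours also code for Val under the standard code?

3

Position 1: none → 0 synonymous.
Position 2: none → 0 synonymous.
Position 3: GUU, GUA, GUG → 3 synonymous.
Total: 0 + 0 + 3 = 3.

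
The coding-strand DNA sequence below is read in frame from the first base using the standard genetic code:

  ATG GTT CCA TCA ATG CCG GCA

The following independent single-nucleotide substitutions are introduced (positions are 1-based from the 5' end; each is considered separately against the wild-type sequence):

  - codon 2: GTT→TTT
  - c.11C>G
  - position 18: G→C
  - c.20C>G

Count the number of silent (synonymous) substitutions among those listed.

Codon 2: GTT (Val) → TTT (Phe) — missense.
Codon 4: TCA (Ser) → TGA (Stop) — nonsense.
Codon 6: CCG (Pro) → CCC (Pro) — synonymous.
Codon 7: GCA (Ala) → GGA (Gly) — missense.
Synonymous: 1 of 4.

1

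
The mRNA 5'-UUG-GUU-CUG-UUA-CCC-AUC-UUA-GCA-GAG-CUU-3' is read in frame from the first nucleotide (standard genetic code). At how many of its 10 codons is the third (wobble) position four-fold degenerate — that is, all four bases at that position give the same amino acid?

Codon 1 UUG (Leu): third position 2-fold.
Codon 2 GUU (Val): third position 4-fold.
Codon 3 CUG (Leu): third position 4-fold.
Codon 4 UUA (Leu): third position 2-fold.
Codon 5 CCC (Pro): third position 4-fold.
Codon 6 AUC (Ile): third position 3-fold.
Codon 7 UUA (Leu): third position 2-fold.
Codon 8 GCA (Ala): third position 4-fold.
Codon 9 GAG (Glu): third position 2-fold.
Codon 10 CUU (Leu): third position 4-fold.
Four-fold degenerate third positions: 5.

5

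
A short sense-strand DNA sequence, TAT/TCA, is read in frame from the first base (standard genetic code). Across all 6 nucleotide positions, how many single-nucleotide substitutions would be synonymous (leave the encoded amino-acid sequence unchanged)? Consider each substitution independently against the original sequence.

4

Codon 1 (TAT, Tyr): 1 synonymous substitution.
Codon 2 (TCA, Ser): 3 synonymous substitutions.
Total: 1 + 3 = 4.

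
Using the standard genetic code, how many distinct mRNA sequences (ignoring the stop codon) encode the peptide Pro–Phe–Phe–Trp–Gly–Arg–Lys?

768

Pro: 4 codons.
Phe: 2 codons.
Phe: 2 codons.
Trp: 1 codon.
Gly: 4 codons.
Arg: 6 codons.
Lys: 2 codons.
4 × 2 × 2 × 1 × 4 × 6 × 2 = 768.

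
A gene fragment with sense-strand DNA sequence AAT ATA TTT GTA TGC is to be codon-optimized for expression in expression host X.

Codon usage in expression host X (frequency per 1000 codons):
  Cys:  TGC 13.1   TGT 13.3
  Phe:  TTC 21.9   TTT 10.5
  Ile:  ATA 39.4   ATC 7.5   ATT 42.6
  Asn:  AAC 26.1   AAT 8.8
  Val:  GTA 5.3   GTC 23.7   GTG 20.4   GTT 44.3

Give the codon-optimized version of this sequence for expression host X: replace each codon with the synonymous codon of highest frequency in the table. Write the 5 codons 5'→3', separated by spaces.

Codon 1 (Asn): best is AAC at 26.1.
Codon 2 (Ile): best is ATT at 42.6.
Codon 3 (Phe): best is TTC at 21.9.
Codon 4 (Val): best is GTT at 44.3.
Codon 5 (Cys): best is TGT at 13.3.

AAC ATT TTC GTT TGT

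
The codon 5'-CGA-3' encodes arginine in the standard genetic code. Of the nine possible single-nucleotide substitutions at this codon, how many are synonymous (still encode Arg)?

4

Position 1: AGA → 1 synonymous.
Position 2: none → 0 synonymous.
Position 3: CGU, CGC, CGG → 3 synonymous.
Total: 1 + 0 + 3 = 4.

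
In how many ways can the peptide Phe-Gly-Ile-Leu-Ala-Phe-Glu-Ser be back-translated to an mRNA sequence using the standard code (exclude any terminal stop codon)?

13824

Phe: 2 codons.
Gly: 4 codons.
Ile: 3 codons.
Leu: 6 codons.
Ala: 4 codons.
Phe: 2 codons.
Glu: 2 codons.
Ser: 6 codons.
2 × 4 × 3 × 6 × 4 × 2 × 2 × 6 = 13824.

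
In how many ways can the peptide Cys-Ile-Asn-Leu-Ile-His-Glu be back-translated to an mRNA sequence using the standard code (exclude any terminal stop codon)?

864

Cys: 2 codons.
Ile: 3 codons.
Asn: 2 codons.
Leu: 6 codons.
Ile: 3 codons.
His: 2 codons.
Glu: 2 codons.
2 × 3 × 2 × 6 × 3 × 2 × 2 = 864.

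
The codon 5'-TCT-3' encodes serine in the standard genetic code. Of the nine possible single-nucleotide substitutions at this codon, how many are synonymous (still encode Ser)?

Position 1: none → 0 synonymous.
Position 2: none → 0 synonymous.
Position 3: TCC, TCA, TCG → 3 synonymous.
Total: 0 + 0 + 3 = 3.

3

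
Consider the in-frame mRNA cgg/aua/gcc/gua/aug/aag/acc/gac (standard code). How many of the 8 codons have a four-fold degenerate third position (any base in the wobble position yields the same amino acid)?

Codon 1 CGG (Arg): third position 4-fold.
Codon 2 AUA (Ile): third position 3-fold.
Codon 3 GCC (Ala): third position 4-fold.
Codon 4 GUA (Val): third position 4-fold.
Codon 5 AUG (Met): third position 1-fold.
Codon 6 AAG (Lys): third position 2-fold.
Codon 7 ACC (Thr): third position 4-fold.
Codon 8 GAC (Asp): third position 2-fold.
Four-fold degenerate third positions: 4.

4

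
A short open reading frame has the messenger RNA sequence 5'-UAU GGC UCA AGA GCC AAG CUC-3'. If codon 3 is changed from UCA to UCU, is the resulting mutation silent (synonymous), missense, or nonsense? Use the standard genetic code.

Position 9 falls in codon 3: UCA → Ser.
After the substitution the codon is UCU → Ser.
Both encode Ser, so the change is synonymous.

silent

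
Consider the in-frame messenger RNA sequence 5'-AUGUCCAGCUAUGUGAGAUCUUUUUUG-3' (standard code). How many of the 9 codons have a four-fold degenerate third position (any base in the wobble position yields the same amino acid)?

3

Codon 1 AUG (Met): third position 1-fold.
Codon 2 UCC (Ser): third position 4-fold.
Codon 3 AGC (Ser): third position 2-fold.
Codon 4 UAU (Tyr): third position 2-fold.
Codon 5 GUG (Val): third position 4-fold.
Codon 6 AGA (Arg): third position 2-fold.
Codon 7 UCU (Ser): third position 4-fold.
Codon 8 UUU (Phe): third position 2-fold.
Codon 9 UUG (Leu): third position 2-fold.
Four-fold degenerate third positions: 3.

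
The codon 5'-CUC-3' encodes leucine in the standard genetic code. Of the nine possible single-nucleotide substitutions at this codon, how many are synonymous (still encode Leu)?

Position 1: none → 0 synonymous.
Position 2: none → 0 synonymous.
Position 3: CUU, CUA, CUG → 3 synonymous.
Total: 0 + 0 + 3 = 3.

3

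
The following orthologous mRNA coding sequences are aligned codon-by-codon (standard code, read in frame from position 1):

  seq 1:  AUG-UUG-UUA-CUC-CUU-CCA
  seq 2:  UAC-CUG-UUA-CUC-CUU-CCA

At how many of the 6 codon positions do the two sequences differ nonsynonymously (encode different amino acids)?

1

Codon 1: AUG Met / UAC Tyr — nonsynonymous.
Codon 2: UUG Leu / CUG Leu — synonymous.
Codon 3: UUA Leu / UUA Leu — identical.
Codon 4: CUC Leu / CUC Leu — identical.
Codon 5: CUU Leu / CUU Leu — identical.
Codon 6: CCA Pro / CCA Pro — identical.
Nonsynonymous differences: 1.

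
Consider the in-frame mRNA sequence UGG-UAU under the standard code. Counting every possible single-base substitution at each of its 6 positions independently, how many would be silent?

Codon 1 (UGG, Trp): 0 synonymous substitutions.
Codon 2 (UAU, Tyr): 1 synonymous substitution.
Total: 0 + 1 = 1.

1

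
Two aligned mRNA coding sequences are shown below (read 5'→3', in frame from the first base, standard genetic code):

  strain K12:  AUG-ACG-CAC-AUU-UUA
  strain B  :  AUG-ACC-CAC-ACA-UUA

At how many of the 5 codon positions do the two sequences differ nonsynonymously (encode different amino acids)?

1

Codon 1: AUG Met / AUG Met — identical.
Codon 2: ACG Thr / ACC Thr — synonymous.
Codon 3: CAC His / CAC His — identical.
Codon 4: AUU Ile / ACA Thr — nonsynonymous.
Codon 5: UUA Leu / UUA Leu — identical.
Nonsynonymous differences: 1.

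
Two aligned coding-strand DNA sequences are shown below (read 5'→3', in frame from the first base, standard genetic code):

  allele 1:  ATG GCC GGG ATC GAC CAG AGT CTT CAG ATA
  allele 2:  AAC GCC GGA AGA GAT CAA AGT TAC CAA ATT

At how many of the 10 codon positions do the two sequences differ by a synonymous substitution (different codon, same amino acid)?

Codon 1: ATG Met / AAC Asn — nonsynonymous.
Codon 2: GCC Ala / GCC Ala — identical.
Codon 3: GGG Gly / GGA Gly — synonymous.
Codon 4: ATC Ile / AGA Arg — nonsynonymous.
Codon 5: GAC Asp / GAT Asp — synonymous.
Codon 6: CAG Gln / CAA Gln — synonymous.
Codon 7: AGT Ser / AGT Ser — identical.
Codon 8: CTT Leu / TAC Tyr — nonsynonymous.
Codon 9: CAG Gln / CAA Gln — synonymous.
Codon 10: ATA Ile / ATT Ile — synonymous.
Synonymous differences: 5.

5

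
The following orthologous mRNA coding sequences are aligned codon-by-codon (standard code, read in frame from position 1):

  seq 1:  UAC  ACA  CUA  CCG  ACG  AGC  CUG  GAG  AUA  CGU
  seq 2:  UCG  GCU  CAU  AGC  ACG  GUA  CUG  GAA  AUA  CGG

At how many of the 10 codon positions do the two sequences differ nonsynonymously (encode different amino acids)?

Codon 1: UAC Tyr / UCG Ser — nonsynonymous.
Codon 2: ACA Thr / GCU Ala — nonsynonymous.
Codon 3: CUA Leu / CAU His — nonsynonymous.
Codon 4: CCG Pro / AGC Ser — nonsynonymous.
Codon 5: ACG Thr / ACG Thr — identical.
Codon 6: AGC Ser / GUA Val — nonsynonymous.
Codon 7: CUG Leu / CUG Leu — identical.
Codon 8: GAG Glu / GAA Glu — synonymous.
Codon 9: AUA Ile / AUA Ile — identical.
Codon 10: CGU Arg / CGG Arg — synonymous.
Nonsynonymous differences: 5.

5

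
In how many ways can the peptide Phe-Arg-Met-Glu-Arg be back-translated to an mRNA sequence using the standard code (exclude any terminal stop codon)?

Phe: 2 codons.
Arg: 6 codons.
Met: 1 codon.
Glu: 2 codons.
Arg: 6 codons.
2 × 6 × 1 × 2 × 6 = 144.

144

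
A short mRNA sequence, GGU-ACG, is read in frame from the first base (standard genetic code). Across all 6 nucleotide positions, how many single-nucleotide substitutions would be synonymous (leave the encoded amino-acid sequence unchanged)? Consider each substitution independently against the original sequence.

Codon 1 (GGU, Gly): 3 synonymous substitutions.
Codon 2 (ACG, Thr): 3 synonymous substitutions.
Total: 3 + 3 = 6.

6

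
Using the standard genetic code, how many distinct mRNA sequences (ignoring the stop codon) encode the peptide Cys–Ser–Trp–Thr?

48

Cys: 2 codons.
Ser: 6 codons.
Trp: 1 codon.
Thr: 4 codons.
2 × 6 × 1 × 4 = 48.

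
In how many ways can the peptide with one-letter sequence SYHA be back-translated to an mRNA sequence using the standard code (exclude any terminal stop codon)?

Ser: 6 codons.
Tyr: 2 codons.
His: 2 codons.
Ala: 4 codons.
6 × 2 × 2 × 4 = 96.

96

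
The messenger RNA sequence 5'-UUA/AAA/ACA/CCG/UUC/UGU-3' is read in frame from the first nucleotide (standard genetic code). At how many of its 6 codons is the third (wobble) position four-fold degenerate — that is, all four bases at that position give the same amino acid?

2

Codon 1 UUA (Leu): third position 2-fold.
Codon 2 AAA (Lys): third position 2-fold.
Codon 3 ACA (Thr): third position 4-fold.
Codon 4 CCG (Pro): third position 4-fold.
Codon 5 UUC (Phe): third position 2-fold.
Codon 6 UGU (Cys): third position 2-fold.
Four-fold degenerate third positions: 2.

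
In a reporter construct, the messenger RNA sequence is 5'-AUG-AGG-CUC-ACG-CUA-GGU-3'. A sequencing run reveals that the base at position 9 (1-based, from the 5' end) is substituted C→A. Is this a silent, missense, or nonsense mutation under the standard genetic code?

silent

Position 9 falls in codon 3: CUC → Leu.
After the substitution the codon is CUA → Leu.
Both encode Leu, so the change is synonymous.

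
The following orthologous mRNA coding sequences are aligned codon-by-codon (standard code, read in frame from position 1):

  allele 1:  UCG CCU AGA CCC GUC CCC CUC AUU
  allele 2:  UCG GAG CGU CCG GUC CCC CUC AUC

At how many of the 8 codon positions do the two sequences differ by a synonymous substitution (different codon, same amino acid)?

3

Codon 1: UCG Ser / UCG Ser — identical.
Codon 2: CCU Pro / GAG Glu — nonsynonymous.
Codon 3: AGA Arg / CGU Arg — synonymous.
Codon 4: CCC Pro / CCG Pro — synonymous.
Codon 5: GUC Val / GUC Val — identical.
Codon 6: CCC Pro / CCC Pro — identical.
Codon 7: CUC Leu / CUC Leu — identical.
Codon 8: AUU Ile / AUC Ile — synonymous.
Synonymous differences: 3.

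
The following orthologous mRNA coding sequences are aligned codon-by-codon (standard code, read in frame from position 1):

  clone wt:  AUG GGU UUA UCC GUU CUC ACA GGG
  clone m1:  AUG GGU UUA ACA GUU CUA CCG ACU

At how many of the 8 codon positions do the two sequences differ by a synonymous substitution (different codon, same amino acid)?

1

Codon 1: AUG Met / AUG Met — identical.
Codon 2: GGU Gly / GGU Gly — identical.
Codon 3: UUA Leu / UUA Leu — identical.
Codon 4: UCC Ser / ACA Thr — nonsynonymous.
Codon 5: GUU Val / GUU Val — identical.
Codon 6: CUC Leu / CUA Leu — synonymous.
Codon 7: ACA Thr / CCG Pro — nonsynonymous.
Codon 8: GGG Gly / ACU Thr — nonsynonymous.
Synonymous differences: 1.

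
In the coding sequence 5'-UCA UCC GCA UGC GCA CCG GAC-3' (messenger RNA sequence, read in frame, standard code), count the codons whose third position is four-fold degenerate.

Codon 1 UCA (Ser): third position 4-fold.
Codon 2 UCC (Ser): third position 4-fold.
Codon 3 GCA (Ala): third position 4-fold.
Codon 4 UGC (Cys): third position 2-fold.
Codon 5 GCA (Ala): third position 4-fold.
Codon 6 CCG (Pro): third position 4-fold.
Codon 7 GAC (Asp): third position 2-fold.
Four-fold degenerate third positions: 5.

5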